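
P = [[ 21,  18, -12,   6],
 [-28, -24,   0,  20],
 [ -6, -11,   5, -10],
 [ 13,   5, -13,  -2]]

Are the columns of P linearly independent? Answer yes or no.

Row reduce P to echelon form.
R2 ← R2 + (4/3)·R1: [0, 0, -16, 28]
R3 ← R3 + (2/7)·R1: [0, -41/7, 11/7, -58/7]
R4 ← R4 − (13/21)·R1: [0, -43/7, -39/7, -40/7]
Swap R2 ↔ R3
R4 ← R4 − (43/41)·R2: [0, 0, -296/41, 122/41]
R4 ← R4 − (37/82)·R3: [0, 0, 0, -396/41]
4 pivots among 4 columns.
Every column is a pivot column, so the columns are linearly independent.

yes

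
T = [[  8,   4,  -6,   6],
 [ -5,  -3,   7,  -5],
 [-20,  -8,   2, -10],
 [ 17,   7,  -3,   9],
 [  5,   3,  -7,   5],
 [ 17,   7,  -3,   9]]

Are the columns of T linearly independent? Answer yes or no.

no

Row reduce T to echelon form.
R2 ← R2 + (5/8)·R1: [0, -1/2, 13/4, -5/4]
R3 ← R3 + (5/2)·R1: [0, 2, -13, 5]
R4 ← R4 − (17/8)·R1: [0, -3/2, 39/4, -15/4]
R5 ← R5 − (5/8)·R1: [0, 1/2, -13/4, 5/4]
R6 ← R6 − (17/8)·R1: [0, -3/2, 39/4, -15/4]
R3 ← R3 + (4)·R2: [0, 0, 0, 0]
R4 ← R4 − (3)·R2: [0, 0, 0, 0]
R5 ← R5 + R2: [0, 0, 0, 0]
R6 ← R6 − (3)·R2: [0, 0, 0, 0]
2 pivots among 4 columns.
Only 2 < 4 pivot columns, so the columns are linearly dependent.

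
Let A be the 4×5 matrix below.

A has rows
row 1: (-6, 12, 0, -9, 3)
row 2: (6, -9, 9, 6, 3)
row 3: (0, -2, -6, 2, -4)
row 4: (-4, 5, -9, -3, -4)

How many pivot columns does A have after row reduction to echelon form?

Row reduce to echelon form.
R2 ← R2 + R1: [0, 3, 9, -3, 6]
R4 ← R4 − (2/3)·R1: [0, -3, -9, 3, -6]
R3 ← R3 + (2/3)·R2: [0, 0, 0, 0, 0]
R4 ← R4 + R2: [0, 0, 0, 0, 0]
Echelon form has 2 nonzero rows, so rank(A) = 2.
Each nonzero row contributes one pivot column: 2 pivot columns.

2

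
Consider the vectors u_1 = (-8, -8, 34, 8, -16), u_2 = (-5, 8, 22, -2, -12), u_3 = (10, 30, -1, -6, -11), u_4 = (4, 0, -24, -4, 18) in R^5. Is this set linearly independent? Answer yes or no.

Form the matrix with these vectors as rows and row reduce.
R2 ← R2 − (5/8)·R1: [0, 13, 3/4, -7, -2]
R3 ← R3 + (5/4)·R1: [0, 20, 83/2, 4, -31]
R4 ← R4 + (1/2)·R1: [0, -4, -7, 0, 10]
R3 ← R3 − (20/13)·R2: [0, 0, 1049/26, 192/13, -363/13]
R4 ← R4 + (4/13)·R2: [0, 0, -88/13, -28/13, 122/13]
R4 ← R4 + (176/1049)·R3: [0, 0, 0, 340/1049, 4930/1049]
4 nonzero rows, so the 4 vectors span a space of dimension 4.
Since 4 = 4, the vectors are linearly independent.

yes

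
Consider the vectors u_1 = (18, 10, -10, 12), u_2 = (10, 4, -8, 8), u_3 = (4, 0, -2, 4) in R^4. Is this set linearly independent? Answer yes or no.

Form the matrix with these vectors as rows and row reduce.
R2 ← R2 − (5/9)·R1: [0, -14/9, -22/9, 4/3]
R3 ← R3 − (2/9)·R1: [0, -20/9, 2/9, 4/3]
R3 ← R3 − (10/7)·R2: [0, 0, 26/7, -4/7]
3 nonzero rows, so the 3 vectors span a space of dimension 3.
Since 3 = 3, the vectors are linearly independent.

yes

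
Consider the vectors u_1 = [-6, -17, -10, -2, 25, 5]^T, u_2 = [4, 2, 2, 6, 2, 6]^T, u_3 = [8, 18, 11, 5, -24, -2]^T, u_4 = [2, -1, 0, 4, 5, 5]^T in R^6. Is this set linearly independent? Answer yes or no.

no

Form the matrix with these vectors as rows and row reduce.
R2 ← R2 + (2/3)·R1: [0, -28/3, -14/3, 14/3, 56/3, 28/3]
R3 ← R3 + (4/3)·R1: [0, -14/3, -7/3, 7/3, 28/3, 14/3]
R4 ← R4 + (1/3)·R1: [0, -20/3, -10/3, 10/3, 40/3, 20/3]
R3 ← R3 − (1/2)·R2: [0, 0, 0, 0, 0, 0]
R4 ← R4 − (5/7)·R2: [0, 0, 0, 0, 0, 0]
2 nonzero rows, so the 4 vectors span a space of dimension 2.
Since 2 < 4, the vectors are linearly dependent.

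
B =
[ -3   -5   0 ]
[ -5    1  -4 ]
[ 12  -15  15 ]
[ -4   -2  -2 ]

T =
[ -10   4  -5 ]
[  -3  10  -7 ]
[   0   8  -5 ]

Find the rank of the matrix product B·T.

2

First compute BT:
[[ 45, -62,  50],
 [ 47, -42,  38],
 [-75,  18, -30],
 [ 46, -52,  44]]
Now row reduce the product.
R2 ← R2 − (47/45)·R1: [0, 1024/45, -128/9]
R3 ← R3 + (5/3)·R1: [0, -256/3, 160/3]
R4 ← R4 − (46/45)·R1: [0, 512/45, -64/9]
R3 ← R3 + (15/4)·R2: [0, 0, 0]
R4 ← R4 − (1/2)·R2: [0, 0, 0]
2 nonzero rows, so rank(BT) = 2.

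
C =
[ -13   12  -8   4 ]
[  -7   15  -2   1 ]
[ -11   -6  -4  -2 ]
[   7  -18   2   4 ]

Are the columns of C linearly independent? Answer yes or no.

yes

Row reduce C to echelon form.
R2 ← R2 − (7/13)·R1: [0, 111/13, 30/13, -15/13]
R3 ← R3 − (11/13)·R1: [0, -210/13, 36/13, -70/13]
R4 ← R4 + (7/13)·R1: [0, -150/13, -30/13, 80/13]
R3 ← R3 + (70/37)·R2: [0, 0, 264/37, -280/37]
R4 ← R4 + (50/37)·R2: [0, 0, 30/37, 170/37]
R4 ← R4 − (5/44)·R3: [0, 0, 0, 60/11]
4 pivots among 4 columns.
Every column is a pivot column, so the columns are linearly independent.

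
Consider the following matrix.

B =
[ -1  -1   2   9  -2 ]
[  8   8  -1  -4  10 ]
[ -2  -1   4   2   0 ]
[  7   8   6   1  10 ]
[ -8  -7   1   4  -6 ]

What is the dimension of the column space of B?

4

Row reduce to echelon form.
R2 ← R2 + (8)·R1: [0, 0, 15, 68, -6]
R3 ← R3 − (2)·R1: [0, 1, 0, -16, 4]
R4 ← R4 + (7)·R1: [0, 1, 20, 64, -4]
R5 ← R5 − (8)·R1: [0, 1, -15, -68, 10]
Swap R2 ↔ R3
R4 ← R4 − R2: [0, 0, 20, 80, -8]
R5 ← R5 − R2: [0, 0, -15, -52, 6]
R4 ← R4 − (4/3)·R3: [0, 0, 0, -32/3, 0]
R5 ← R5 + R3: [0, 0, 0, 16, 0]
R5 ← R5 + (3/2)·R4: [0, 0, 0, 0, 0]
Echelon form has 4 nonzero rows, so rank(B) = 4.
The column space has dimension equal to the rank: 4.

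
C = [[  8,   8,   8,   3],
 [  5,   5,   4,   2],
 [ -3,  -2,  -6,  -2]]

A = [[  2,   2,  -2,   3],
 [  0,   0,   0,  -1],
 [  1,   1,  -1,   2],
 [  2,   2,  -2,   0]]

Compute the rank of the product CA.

First compute CA:
[[ 30,  30, -30,  32],
 [ 18,  18, -18,  18],
 [-16, -16,  16, -19]]
Now row reduce the product.
R2 ← R2 − (3/5)·R1: [0, 0, 0, -6/5]
R3 ← R3 + (8/15)·R1: [0, 0, 0, -29/15]
R3 ← R3 − (29/18)·R2: [0, 0, 0, 0]
2 nonzero rows, so rank(CA) = 2.

2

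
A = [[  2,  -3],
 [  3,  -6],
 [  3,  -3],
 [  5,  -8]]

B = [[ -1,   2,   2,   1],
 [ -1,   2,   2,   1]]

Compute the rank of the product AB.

First compute AB:
[[  1,  -2,  -2,  -1],
 [  3,  -6,  -6,  -3],
 [  0,   0,   0,   0],
 [  3,  -6,  -6,  -3]]
Now row reduce the product.
R2 ← R2 − (3)·R1: [0, 0, 0, 0]
R4 ← R4 − (3)·R1: [0, 0, 0, 0]
1 nonzero row, so rank(AB) = 1.

1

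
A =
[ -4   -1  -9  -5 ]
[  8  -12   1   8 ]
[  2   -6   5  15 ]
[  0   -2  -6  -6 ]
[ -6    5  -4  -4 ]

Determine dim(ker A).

1

Row reduce to echelon form.
R2 ← R2 + (2)·R1: [0, -14, -17, -2]
R3 ← R3 + (1/2)·R1: [0, -13/2, 1/2, 25/2]
R5 ← R5 − (3/2)·R1: [0, 13/2, 19/2, 7/2]
R3 ← R3 − (13/28)·R2: [0, 0, 235/28, 94/7]
R4 ← R4 − (1/7)·R2: [0, 0, -25/7, -40/7]
R5 ← R5 + (13/28)·R2: [0, 0, 45/28, 18/7]
R4 ← R4 + (20/47)·R3: [0, 0, 0, 0]
R5 ← R5 − (9/47)·R3: [0, 0, 0, 0]
3 nonzero rows, so rank(A) = 3.
A has 4 columns; by rank–nullity, nullity = 4 − 3 = 1.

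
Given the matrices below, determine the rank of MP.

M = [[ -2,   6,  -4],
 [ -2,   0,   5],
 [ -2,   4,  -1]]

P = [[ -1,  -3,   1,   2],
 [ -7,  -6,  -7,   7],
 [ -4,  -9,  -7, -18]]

2

First compute MP:
[[-24,   6, -16, 110],
 [-18, -39, -37, -94],
 [-22,  -9, -23,  42]]
Now row reduce the product.
R2 ← R2 − (3/4)·R1: [0, -87/2, -25, -353/2]
R3 ← R3 − (11/12)·R1: [0, -29/2, -25/3, -353/6]
R3 ← R3 − (1/3)·R2: [0, 0, 0, 0]
2 nonzero rows, so rank(MP) = 2.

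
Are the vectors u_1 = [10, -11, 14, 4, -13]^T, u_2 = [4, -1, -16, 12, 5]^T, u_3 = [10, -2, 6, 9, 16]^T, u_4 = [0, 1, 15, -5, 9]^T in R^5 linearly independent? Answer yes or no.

yes

Form the matrix with these vectors as rows and row reduce.
R2 ← R2 − (2/5)·R1: [0, 17/5, -108/5, 52/5, 51/5]
R3 ← R3 − R1: [0, 9, -8, 5, 29]
R3 ← R3 − (45/17)·R2: [0, 0, 836/17, -383/17, 2]
R4 ← R4 − (5/17)·R2: [0, 0, 363/17, -137/17, 6]
R4 ← R4 − (33/76)·R3: [0, 0, 0, 131/76, 195/38]
4 nonzero rows, so the 4 vectors span a space of dimension 4.
Since 4 = 4, the vectors are linearly independent.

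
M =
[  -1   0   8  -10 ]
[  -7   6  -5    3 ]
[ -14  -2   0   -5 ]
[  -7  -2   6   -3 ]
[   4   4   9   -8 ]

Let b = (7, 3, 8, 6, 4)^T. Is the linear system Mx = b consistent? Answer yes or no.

no

Row reduce the augmented matrix [M | b].
R2 ← R2 − (7)·R1: [0, 6, -61, 73, -46]
R3 ← R3 − (14)·R1: [0, -2, -112, 135, -90]
R4 ← R4 − (7)·R1: [0, -2, -50, 67, -43]
R5 ← R5 + (4)·R1: [0, 4, 41, -48, 32]
R3 ← R3 + (1/3)·R2: [0, 0, -397/3, 478/3, -316/3]
R4 ← R4 + (1/3)·R2: [0, 0, -211/3, 274/3, -175/3]
R5 ← R5 − (2/3)·R2: [0, 0, 245/3, -290/3, 188/3]
R4 ← R4 − (211/397)·R3: [0, 0, 0, 2640/397, -933/397]
R5 ← R5 + (245/397)·R3: [0, 0, 0, 660/397, -928/397]
R5 ← R5 − (1/4)·R4: [0, 0, 0, 0, -7/4]
The echelon form has 5 nonzero rows; the last pivot sits in the augmented column, so rank(M) = 4 but rank([M|b]) = 5.
Since the ranks differ, the system is inconsistent.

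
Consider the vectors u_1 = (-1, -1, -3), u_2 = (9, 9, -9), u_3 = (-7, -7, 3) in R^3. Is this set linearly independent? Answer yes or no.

Form the matrix with these vectors as rows and row reduce.
R2 ← R2 + (9)·R1: [0, 0, -36]
R3 ← R3 − (7)·R1: [0, 0, 24]
R3 ← R3 + (2/3)·R2: [0, 0, 0]
2 nonzero rows, so the 3 vectors span a space of dimension 2.
Since 2 < 3, the vectors are linearly dependent.

no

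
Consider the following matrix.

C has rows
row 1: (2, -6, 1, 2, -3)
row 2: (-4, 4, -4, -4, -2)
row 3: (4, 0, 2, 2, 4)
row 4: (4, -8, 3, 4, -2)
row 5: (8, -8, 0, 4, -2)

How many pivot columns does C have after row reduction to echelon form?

Row reduce to echelon form.
R2 ← R2 + (2)·R1: [0, -8, -2, 0, -8]
R3 ← R3 − (2)·R1: [0, 12, 0, -2, 10]
R4 ← R4 − (2)·R1: [0, 4, 1, 0, 4]
R5 ← R5 − (4)·R1: [0, 16, -4, -4, 10]
R3 ← R3 + (3/2)·R2: [0, 0, -3, -2, -2]
R4 ← R4 + (1/2)·R2: [0, 0, 0, 0, 0]
R5 ← R5 + (2)·R2: [0, 0, -8, -4, -6]
R5 ← R5 − (8/3)·R3: [0, 0, 0, 4/3, -2/3]
Swap R4 ↔ R5
Echelon form has 4 nonzero rows, so rank(C) = 4.
Each nonzero row contributes one pivot column: 4 pivot columns.

4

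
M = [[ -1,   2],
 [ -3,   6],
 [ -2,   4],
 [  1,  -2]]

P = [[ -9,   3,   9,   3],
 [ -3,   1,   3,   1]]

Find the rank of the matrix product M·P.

First compute MP:
[[  3,  -1,  -3,  -1],
 [  9,  -3,  -9,  -3],
 [  6,  -2,  -6,  -2],
 [ -3,   1,   3,   1]]
Now row reduce the product.
R2 ← R2 − (3)·R1: [0, 0, 0, 0]
R3 ← R3 − (2)·R1: [0, 0, 0, 0]
R4 ← R4 + R1: [0, 0, 0, 0]
1 nonzero row, so rank(MP) = 1.

1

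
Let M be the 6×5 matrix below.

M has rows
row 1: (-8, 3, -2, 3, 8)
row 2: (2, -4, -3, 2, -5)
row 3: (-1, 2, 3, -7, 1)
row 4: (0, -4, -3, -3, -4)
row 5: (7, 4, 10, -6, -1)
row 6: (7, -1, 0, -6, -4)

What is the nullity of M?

0

Row reduce to echelon form.
R2 ← R2 + (1/4)·R1: [0, -13/4, -7/2, 11/4, -3]
R3 ← R3 − (1/8)·R1: [0, 13/8, 13/4, -59/8, 0]
R5 ← R5 + (7/8)·R1: [0, 53/8, 33/4, -27/8, 6]
R6 ← R6 + (7/8)·R1: [0, 13/8, -7/4, -27/8, 3]
R3 ← R3 + (1/2)·R2: [0, 0, 3/2, -6, -3/2]
R4 ← R4 − (16/13)·R2: [0, 0, 17/13, -83/13, -4/13]
R5 ← R5 + (53/26)·R2: [0, 0, 29/26, 29/13, -3/26]
R6 ← R6 + (1/2)·R2: [0, 0, -7/2, -2, 3/2]
R4 ← R4 − (34/39)·R3: [0, 0, 0, -15/13, 1]
R5 ← R5 − (29/39)·R3: [0, 0, 0, 87/13, 1]
R6 ← R6 + (7/3)·R3: [0, 0, 0, -16, -2]
R5 ← R5 + (29/5)·R4: [0, 0, 0, 0, 34/5]
R6 ← R6 − (208/15)·R4: [0, 0, 0, 0, -238/15]
R6 ← R6 + (7/3)·R5: [0, 0, 0, 0, 0]
5 nonzero rows, so rank(M) = 5.
M has 5 columns; by rank–nullity, nullity = 5 − 5 = 0.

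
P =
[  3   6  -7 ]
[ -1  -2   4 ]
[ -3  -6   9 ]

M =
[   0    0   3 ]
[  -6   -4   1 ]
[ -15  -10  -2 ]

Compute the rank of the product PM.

First compute PM:
[[ 69,  46,  29],
 [-48, -32, -13],
 [-99, -66, -33]]
Now row reduce the product.
R2 ← R2 + (16/23)·R1: [0, 0, 165/23]
R3 ← R3 + (33/23)·R1: [0, 0, 198/23]
R3 ← R3 − (6/5)·R2: [0, 0, 0]
2 nonzero rows, so rank(PM) = 2.

2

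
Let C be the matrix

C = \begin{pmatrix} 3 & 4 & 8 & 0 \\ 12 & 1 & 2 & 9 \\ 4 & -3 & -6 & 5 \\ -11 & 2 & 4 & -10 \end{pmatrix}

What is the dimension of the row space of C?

2

Row reduce to echelon form.
R2 ← R2 − (4)·R1: [0, -15, -30, 9]
R3 ← R3 − (4/3)·R1: [0, -25/3, -50/3, 5]
R4 ← R4 + (11/3)·R1: [0, 50/3, 100/3, -10]
R3 ← R3 − (5/9)·R2: [0, 0, 0, 0]
R4 ← R4 + (10/9)·R2: [0, 0, 0, 0]
Echelon form has 2 nonzero rows, so rank(C) = 2.
The row space has dimension equal to the rank: 2.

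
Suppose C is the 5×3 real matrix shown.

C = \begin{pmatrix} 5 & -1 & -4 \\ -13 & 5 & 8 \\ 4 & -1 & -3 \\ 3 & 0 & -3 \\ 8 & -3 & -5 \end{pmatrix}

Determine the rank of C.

2

Row reduce to echelon form.
R2 ← R2 + (13/5)·R1: [0, 12/5, -12/5]
R3 ← R3 − (4/5)·R1: [0, -1/5, 1/5]
R4 ← R4 − (3/5)·R1: [0, 3/5, -3/5]
R5 ← R5 − (8/5)·R1: [0, -7/5, 7/5]
R3 ← R3 + (1/12)·R2: [0, 0, 0]
R4 ← R4 − (1/4)·R2: [0, 0, 0]
R5 ← R5 + (7/12)·R2: [0, 0, 0]
Echelon form has 2 nonzero rows, so rank(C) = 2.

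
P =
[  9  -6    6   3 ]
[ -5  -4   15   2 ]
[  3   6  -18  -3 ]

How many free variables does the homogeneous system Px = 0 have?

2

Row reduce to echelon form.
R2 ← R2 + (5/9)·R1: [0, -22/3, 55/3, 11/3]
R3 ← R3 − (1/3)·R1: [0, 8, -20, -4]
R3 ← R3 + (12/11)·R2: [0, 0, 0, 0]
2 nonzero rows, so rank(P) = 2.
P has 4 columns; by rank–nullity, nullity = 4 − 2 = 2.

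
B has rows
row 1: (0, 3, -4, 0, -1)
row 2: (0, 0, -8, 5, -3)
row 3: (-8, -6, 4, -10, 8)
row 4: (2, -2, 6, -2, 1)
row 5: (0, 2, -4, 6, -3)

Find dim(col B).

5

Row reduce to echelon form.
Swap R1 ↔ R3
R4 ← R4 + (1/4)·R1: [0, -7/2, 7, -9/2, 3]
Swap R2 ↔ R3
R4 ← R4 + (7/6)·R2: [0, 0, 7/3, -9/2, 11/6]
R5 ← R5 − (2/3)·R2: [0, 0, -4/3, 6, -7/3]
R4 ← R4 + (7/24)·R3: [0, 0, 0, -73/24, 23/24]
R5 ← R5 − (1/6)·R3: [0, 0, 0, 31/6, -11/6]
R5 ← R5 + (124/73)·R4: [0, 0, 0, 0, -15/73]
Echelon form has 5 nonzero rows, so rank(B) = 5.
The column space has dimension equal to the rank: 5.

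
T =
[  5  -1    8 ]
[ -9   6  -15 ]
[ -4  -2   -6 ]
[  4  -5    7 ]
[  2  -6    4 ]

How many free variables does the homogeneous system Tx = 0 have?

1

Row reduce to echelon form.
R2 ← R2 + (9/5)·R1: [0, 21/5, -3/5]
R3 ← R3 + (4/5)·R1: [0, -14/5, 2/5]
R4 ← R4 − (4/5)·R1: [0, -21/5, 3/5]
R5 ← R5 − (2/5)·R1: [0, -28/5, 4/5]
R3 ← R3 + (2/3)·R2: [0, 0, 0]
R4 ← R4 + R2: [0, 0, 0]
R5 ← R5 + (4/3)·R2: [0, 0, 0]
2 nonzero rows, so rank(T) = 2.
T has 3 columns; by rank–nullity, nullity = 3 − 2 = 1.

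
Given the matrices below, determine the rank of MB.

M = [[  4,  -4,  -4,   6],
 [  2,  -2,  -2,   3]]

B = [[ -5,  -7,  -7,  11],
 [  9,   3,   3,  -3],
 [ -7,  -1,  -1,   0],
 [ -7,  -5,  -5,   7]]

1

First compute MB:
[[-70, -66, -66,  98],
 [-35, -33, -33,  49]]
Now row reduce the product.
R2 ← R2 − (1/2)·R1: [0, 0, 0, 0]
1 nonzero row, so rank(MB) = 1.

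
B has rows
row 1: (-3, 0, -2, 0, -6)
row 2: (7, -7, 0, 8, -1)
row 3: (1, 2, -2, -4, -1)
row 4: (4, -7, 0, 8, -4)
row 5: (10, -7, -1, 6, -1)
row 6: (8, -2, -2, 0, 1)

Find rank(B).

Row reduce to echelon form.
R2 ← R2 + (7/3)·R1: [0, -7, -14/3, 8, -15]
R3 ← R3 + (1/3)·R1: [0, 2, -8/3, -4, -3]
R4 ← R4 + (4/3)·R1: [0, -7, -8/3, 8, -12]
R5 ← R5 + (10/3)·R1: [0, -7, -23/3, 6, -21]
R6 ← R6 + (8/3)·R1: [0, -2, -22/3, 0, -15]
R3 ← R3 + (2/7)·R2: [0, 0, -4, -12/7, -51/7]
R4 ← R4 − R2: [0, 0, 2, 0, 3]
R5 ← R5 − R2: [0, 0, -3, -2, -6]
R6 ← R6 − (2/7)·R2: [0, 0, -6, -16/7, -75/7]
R4 ← R4 + (1/2)·R3: [0, 0, 0, -6/7, -9/14]
R5 ← R5 − (3/4)·R3: [0, 0, 0, -5/7, -15/28]
R6 ← R6 − (3/2)·R3: [0, 0, 0, 2/7, 3/14]
R5 ← R5 − (5/6)·R4: [0, 0, 0, 0, 0]
R6 ← R6 + (1/3)·R4: [0, 0, 0, 0, 0]
Echelon form has 4 nonzero rows, so rank(B) = 4.

4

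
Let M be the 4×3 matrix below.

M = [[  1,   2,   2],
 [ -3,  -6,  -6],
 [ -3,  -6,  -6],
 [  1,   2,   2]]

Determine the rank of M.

Row reduce to echelon form.
R2 ← R2 + (3)·R1: [0, 0, 0]
R3 ← R3 + (3)·R1: [0, 0, 0]
R4 ← R4 − R1: [0, 0, 0]
Echelon form has 1 nonzero row, so rank(M) = 1.

1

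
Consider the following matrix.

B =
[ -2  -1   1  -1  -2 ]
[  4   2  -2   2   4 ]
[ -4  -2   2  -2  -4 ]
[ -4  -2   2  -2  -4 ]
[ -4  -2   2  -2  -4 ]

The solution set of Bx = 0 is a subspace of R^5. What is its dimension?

4

Row reduce to echelon form.
R2 ← R2 + (2)·R1: [0, 0, 0, 0, 0]
R3 ← R3 − (2)·R1: [0, 0, 0, 0, 0]
R4 ← R4 − (2)·R1: [0, 0, 0, 0, 0]
R5 ← R5 − (2)·R1: [0, 0, 0, 0, 0]
1 nonzero row, so rank(B) = 1.
B has 5 columns; by rank–nullity, nullity = 5 − 1 = 4.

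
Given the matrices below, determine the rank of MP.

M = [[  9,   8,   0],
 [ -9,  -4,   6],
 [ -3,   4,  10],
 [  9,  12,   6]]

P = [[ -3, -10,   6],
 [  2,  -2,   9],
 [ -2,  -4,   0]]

First compute MP:
[[-11, -106, 126],
 [  7,  74, -90],
 [ -3, -18,  18],
 [-15, -138, 162]]
Now row reduce the product.
R2 ← R2 + (7/11)·R1: [0, 72/11, -108/11]
R3 ← R3 − (3/11)·R1: [0, 120/11, -180/11]
R4 ← R4 − (15/11)·R1: [0, 72/11, -108/11]
R3 ← R3 − (5/3)·R2: [0, 0, 0]
R4 ← R4 − R2: [0, 0, 0]
2 nonzero rows, so rank(MP) = 2.

2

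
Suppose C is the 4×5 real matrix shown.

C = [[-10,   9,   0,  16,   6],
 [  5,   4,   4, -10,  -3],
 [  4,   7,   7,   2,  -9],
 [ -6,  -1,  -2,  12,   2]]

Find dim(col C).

4

Row reduce to echelon form.
R2 ← R2 + (1/2)·R1: [0, 17/2, 4, -2, 0]
R3 ← R3 + (2/5)·R1: [0, 53/5, 7, 42/5, -33/5]
R4 ← R4 − (3/5)·R1: [0, -32/5, -2, 12/5, -8/5]
R3 ← R3 − (106/85)·R2: [0, 0, 171/85, 926/85, -33/5]
R4 ← R4 + (64/85)·R2: [0, 0, 86/85, 76/85, -8/5]
R4 ← R4 − (86/171)·R3: [0, 0, 0, -784/171, 98/57]
Echelon form has 4 nonzero rows, so rank(C) = 4.
The column space has dimension equal to the rank: 4.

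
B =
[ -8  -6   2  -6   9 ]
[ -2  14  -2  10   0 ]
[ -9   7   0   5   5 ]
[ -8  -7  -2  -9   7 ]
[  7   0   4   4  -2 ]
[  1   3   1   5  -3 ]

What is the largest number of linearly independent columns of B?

5

Row reduce to echelon form.
R2 ← R2 − (1/4)·R1: [0, 31/2, -5/2, 23/2, -9/4]
R3 ← R3 − (9/8)·R1: [0, 55/4, -9/4, 47/4, -41/8]
R4 ← R4 − R1: [0, -1, -4, -3, -2]
R5 ← R5 + (7/8)·R1: [0, -21/4, 23/4, -5/4, 47/8]
R6 ← R6 + (1/8)·R1: [0, 9/4, 5/4, 17/4, -15/8]
R3 ← R3 − (55/62)·R2: [0, 0, -1/31, 48/31, -97/31]
R4 ← R4 + (2/31)·R2: [0, 0, -129/31, -70/31, -133/62]
R5 ← R5 + (21/62)·R2: [0, 0, 152/31, 82/31, 317/62]
R6 ← R6 − (9/62)·R2: [0, 0, 50/31, 80/31, -48/31]
R4 ← R4 − (129)·R3: [0, 0, 0, -202, 803/2]
R5 ← R5 + (152)·R3: [0, 0, 0, 238, -941/2]
R6 ← R6 + (50)·R3: [0, 0, 0, 80, -158]
R5 ← R5 + (119/101)·R4: [0, 0, 0, 0, 258/101]
R6 ← R6 + (40/101)·R4: [0, 0, 0, 0, 102/101]
R6 ← R6 − (17/43)·R5: [0, 0, 0, 0, 0]
Echelon form has 5 nonzero rows, so rank(B) = 5.
The rank gives the maximum number of linearly independent columns: 5.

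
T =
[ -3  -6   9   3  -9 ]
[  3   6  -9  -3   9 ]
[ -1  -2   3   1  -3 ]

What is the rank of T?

Row reduce to echelon form.
R2 ← R2 + R1: [0, 0, 0, 0, 0]
R3 ← R3 − (1/3)·R1: [0, 0, 0, 0, 0]
Echelon form has 1 nonzero row, so rank(T) = 1.

1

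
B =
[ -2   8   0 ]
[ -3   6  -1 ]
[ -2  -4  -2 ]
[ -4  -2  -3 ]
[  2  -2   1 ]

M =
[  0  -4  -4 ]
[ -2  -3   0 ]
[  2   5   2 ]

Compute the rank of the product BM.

First compute BM:
[[-16, -16,   8],
 [-14, -11,  10],
 [  4,  10,   4],
 [ -2,   7,  10],
 [  6,   3,  -6]]
Now row reduce the product.
R2 ← R2 − (7/8)·R1: [0, 3, 3]
R3 ← R3 + (1/4)·R1: [0, 6, 6]
R4 ← R4 − (1/8)·R1: [0, 9, 9]
R5 ← R5 + (3/8)·R1: [0, -3, -3]
R3 ← R3 − (2)·R2: [0, 0, 0]
R4 ← R4 − (3)·R2: [0, 0, 0]
R5 ← R5 + R2: [0, 0, 0]
2 nonzero rows, so rank(BM) = 2.

2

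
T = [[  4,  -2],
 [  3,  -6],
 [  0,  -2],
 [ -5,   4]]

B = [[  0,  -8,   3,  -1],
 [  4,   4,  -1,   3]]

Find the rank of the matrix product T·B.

2

First compute TB:
[[ -8, -40,  14, -10],
 [-24, -48,  15, -21],
 [ -8,  -8,   2,  -6],
 [ 16,  56, -19,  17]]
Now row reduce the product.
R2 ← R2 − (3)·R1: [0, 72, -27, 9]
R3 ← R3 − R1: [0, 32, -12, 4]
R4 ← R4 + (2)·R1: [0, -24, 9, -3]
R3 ← R3 − (4/9)·R2: [0, 0, 0, 0]
R4 ← R4 + (1/3)·R2: [0, 0, 0, 0]
2 nonzero rows, so rank(TB) = 2.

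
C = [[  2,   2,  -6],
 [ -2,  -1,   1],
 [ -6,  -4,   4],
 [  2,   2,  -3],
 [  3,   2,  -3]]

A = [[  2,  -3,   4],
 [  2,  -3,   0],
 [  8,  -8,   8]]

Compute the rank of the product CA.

First compute CA:
[[-40,  36, -40],
 [  2,   1,   0],
 [ 12,  -2,   8],
 [-16,  12, -16],
 [-14,   9, -12]]
Now row reduce the product.
R2 ← R2 + (1/20)·R1: [0, 14/5, -2]
R3 ← R3 + (3/10)·R1: [0, 44/5, -4]
R4 ← R4 − (2/5)·R1: [0, -12/5, 0]
R5 ← R5 − (7/20)·R1: [0, -18/5, 2]
R3 ← R3 − (22/7)·R2: [0, 0, 16/7]
R4 ← R4 + (6/7)·R2: [0, 0, -12/7]
R5 ← R5 + (9/7)·R2: [0, 0, -4/7]
R4 ← R4 + (3/4)·R3: [0, 0, 0]
R5 ← R5 + (1/4)·R3: [0, 0, 0]
3 nonzero rows, so rank(CA) = 3.

3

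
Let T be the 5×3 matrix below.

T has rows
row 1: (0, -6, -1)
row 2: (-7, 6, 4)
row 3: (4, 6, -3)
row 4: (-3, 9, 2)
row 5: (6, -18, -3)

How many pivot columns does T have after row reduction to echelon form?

Row reduce to echelon form.
Swap R1 ↔ R2
R3 ← R3 + (4/7)·R1: [0, 66/7, -5/7]
R4 ← R4 − (3/7)·R1: [0, 45/7, 2/7]
R5 ← R5 + (6/7)·R1: [0, -90/7, 3/7]
R3 ← R3 + (11/7)·R2: [0, 0, -16/7]
R4 ← R4 + (15/14)·R2: [0, 0, -11/14]
R5 ← R5 − (15/7)·R2: [0, 0, 18/7]
R4 ← R4 − (11/32)·R3: [0, 0, 0]
R5 ← R5 + (9/8)·R3: [0, 0, 0]
Echelon form has 3 nonzero rows, so rank(T) = 3.
Each nonzero row contributes one pivot column: 3 pivot columns.

3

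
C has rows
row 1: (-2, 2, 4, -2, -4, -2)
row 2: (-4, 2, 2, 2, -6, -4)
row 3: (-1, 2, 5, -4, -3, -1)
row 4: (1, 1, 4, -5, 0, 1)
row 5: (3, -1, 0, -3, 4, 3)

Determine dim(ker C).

4

Row reduce to echelon form.
R2 ← R2 − (2)·R1: [0, -2, -6, 6, 2, 0]
R3 ← R3 − (1/2)·R1: [0, 1, 3, -3, -1, 0]
R4 ← R4 + (1/2)·R1: [0, 2, 6, -6, -2, 0]
R5 ← R5 + (3/2)·R1: [0, 2, 6, -6, -2, 0]
R3 ← R3 + (1/2)·R2: [0, 0, 0, 0, 0, 0]
R4 ← R4 + R2: [0, 0, 0, 0, 0, 0]
R5 ← R5 + R2: [0, 0, 0, 0, 0, 0]
2 nonzero rows, so rank(C) = 2.
C has 6 columns; by rank–nullity, nullity = 6 − 2 = 4.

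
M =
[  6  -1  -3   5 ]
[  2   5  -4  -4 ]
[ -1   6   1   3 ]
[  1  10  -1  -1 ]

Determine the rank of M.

Row reduce to echelon form.
R2 ← R2 − (1/3)·R1: [0, 16/3, -3, -17/3]
R3 ← R3 + (1/6)·R1: [0, 35/6, 1/2, 23/6]
R4 ← R4 − (1/6)·R1: [0, 61/6, -1/2, -11/6]
R3 ← R3 − (35/32)·R2: [0, 0, 121/32, 321/32]
R4 ← R4 − (61/32)·R2: [0, 0, 167/32, 287/32]
R4 ← R4 − (167/121)·R3: [0, 0, 0, -590/121]
Echelon form has 4 nonzero rows, so rank(M) = 4.

4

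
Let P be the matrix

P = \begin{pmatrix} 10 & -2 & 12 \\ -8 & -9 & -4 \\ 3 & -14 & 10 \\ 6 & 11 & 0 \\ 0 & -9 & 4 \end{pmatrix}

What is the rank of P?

3

Row reduce to echelon form.
R2 ← R2 + (4/5)·R1: [0, -53/5, 28/5]
R3 ← R3 − (3/10)·R1: [0, -67/5, 32/5]
R4 ← R4 − (3/5)·R1: [0, 61/5, -36/5]
R3 ← R3 − (67/53)·R2: [0, 0, -36/53]
R4 ← R4 + (61/53)·R2: [0, 0, -40/53]
R5 ← R5 − (45/53)·R2: [0, 0, -40/53]
R4 ← R4 − (10/9)·R3: [0, 0, 0]
R5 ← R5 − (10/9)·R3: [0, 0, 0]
Echelon form has 3 nonzero rows, so rank(P) = 3.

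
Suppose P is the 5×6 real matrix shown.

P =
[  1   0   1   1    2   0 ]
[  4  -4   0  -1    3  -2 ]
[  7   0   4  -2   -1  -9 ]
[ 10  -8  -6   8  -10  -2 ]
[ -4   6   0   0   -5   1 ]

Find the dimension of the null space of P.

1

Row reduce to echelon form.
R2 ← R2 − (4)·R1: [0, -4, -4, -5, -5, -2]
R3 ← R3 − (7)·R1: [0, 0, -3, -9, -15, -9]
R4 ← R4 − (10)·R1: [0, -8, -16, -2, -30, -2]
R5 ← R5 + (4)·R1: [0, 6, 4, 4, 3, 1]
R4 ← R4 − (2)·R2: [0, 0, -8, 8, -20, 2]
R5 ← R5 + (3/2)·R2: [0, 0, -2, -7/2, -9/2, -2]
R4 ← R4 − (8/3)·R3: [0, 0, 0, 32, 20, 26]
R5 ← R5 − (2/3)·R3: [0, 0, 0, 5/2, 11/2, 4]
R5 ← R5 − (5/64)·R4: [0, 0, 0, 0, 63/16, 63/32]
5 nonzero rows, so rank(P) = 5.
P has 6 columns; by rank–nullity, nullity = 6 − 5 = 1.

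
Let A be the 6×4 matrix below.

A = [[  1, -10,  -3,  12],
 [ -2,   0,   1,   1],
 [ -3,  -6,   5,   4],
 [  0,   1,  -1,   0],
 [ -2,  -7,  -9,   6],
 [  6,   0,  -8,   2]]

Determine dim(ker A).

Row reduce to echelon form.
R2 ← R2 + (2)·R1: [0, -20, -5, 25]
R3 ← R3 + (3)·R1: [0, -36, -4, 40]
R5 ← R5 + (2)·R1: [0, -27, -15, 30]
R6 ← R6 − (6)·R1: [0, 60, 10, -70]
R3 ← R3 − (9/5)·R2: [0, 0, 5, -5]
R4 ← R4 + (1/20)·R2: [0, 0, -5/4, 5/4]
R5 ← R5 − (27/20)·R2: [0, 0, -33/4, -15/4]
R6 ← R6 + (3)·R2: [0, 0, -5, 5]
R4 ← R4 + (1/4)·R3: [0, 0, 0, 0]
R5 ← R5 + (33/20)·R3: [0, 0, 0, -12]
R6 ← R6 + R3: [0, 0, 0, 0]
Swap R4 ↔ R5
4 nonzero rows, so rank(A) = 4.
A has 4 columns; by rank–nullity, nullity = 4 − 4 = 0.

0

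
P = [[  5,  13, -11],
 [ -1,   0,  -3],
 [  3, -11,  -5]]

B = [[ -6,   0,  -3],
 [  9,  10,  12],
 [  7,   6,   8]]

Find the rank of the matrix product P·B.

2

First compute PB:
[[ 10,  64,  53],
 [-15, -18, -21],
 [-152, -140, -181]]
Now row reduce the product.
R2 ← R2 + (3/2)·R1: [0, 78, 117/2]
R3 ← R3 + (76/5)·R1: [0, 4164/5, 3123/5]
R3 ← R3 − (694/65)·R2: [0, 0, 0]
2 nonzero rows, so rank(PB) = 2.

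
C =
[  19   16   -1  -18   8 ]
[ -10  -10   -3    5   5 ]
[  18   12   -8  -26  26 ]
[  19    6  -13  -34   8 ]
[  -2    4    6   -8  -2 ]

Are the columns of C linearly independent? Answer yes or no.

no

Row reduce C to echelon form.
R2 ← R2 + (10/19)·R1: [0, -30/19, -67/19, -85/19, 175/19]
R3 ← R3 − (18/19)·R1: [0, -60/19, -134/19, -170/19, 350/19]
R4 ← R4 − R1: [0, -10, -12, -16, 0]
R5 ← R5 + (2/19)·R1: [0, 108/19, 112/19, -188/19, -22/19]
R3 ← R3 − (2)·R2: [0, 0, 0, 0, 0]
R4 ← R4 − (19/3)·R2: [0, 0, 31/3, 37/3, -175/3]
R5 ← R5 + (18/5)·R2: [0, 0, -34/5, -26, 32]
Swap R3 ↔ R4
R5 ← R5 + (102/155)·R3: [0, 0, 0, -2772/155, -198/31]
Swap R4 ↔ R5
4 pivots among 5 columns.
Only 4 < 5 pivot columns, so the columns are linearly dependent.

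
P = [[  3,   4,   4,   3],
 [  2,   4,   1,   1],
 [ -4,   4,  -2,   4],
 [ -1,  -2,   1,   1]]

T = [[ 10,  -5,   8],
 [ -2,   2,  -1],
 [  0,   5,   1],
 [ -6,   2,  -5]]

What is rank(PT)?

3

First compute PT:
[[  4,  19,   9],
 [  6,   5,   8],
 [-72,  26, -58],
 [-12,   8, -10]]
Now row reduce the product.
R2 ← R2 − (3/2)·R1: [0, -47/2, -11/2]
R3 ← R3 + (18)·R1: [0, 368, 104]
R4 ← R4 + (3)·R1: [0, 65, 17]
R3 ← R3 + (736/47)·R2: [0, 0, 840/47]
R4 ← R4 + (130/47)·R2: [0, 0, 84/47]
R4 ← R4 − (1/10)·R3: [0, 0, 0]
3 nonzero rows, so rank(PT) = 3.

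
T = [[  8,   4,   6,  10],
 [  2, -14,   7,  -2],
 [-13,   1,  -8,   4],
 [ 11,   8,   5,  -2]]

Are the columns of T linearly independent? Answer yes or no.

yes

Row reduce T to echelon form.
R2 ← R2 − (1/4)·R1: [0, -15, 11/2, -9/2]
R3 ← R3 + (13/8)·R1: [0, 15/2, 7/4, 81/4]
R4 ← R4 − (11/8)·R1: [0, 5/2, -13/4, -63/4]
R3 ← R3 + (1/2)·R2: [0, 0, 9/2, 18]
R4 ← R4 + (1/6)·R2: [0, 0, -7/3, -33/2]
R4 ← R4 + (14/27)·R3: [0, 0, 0, -43/6]
4 pivots among 4 columns.
Every column is a pivot column, so the columns are linearly independent.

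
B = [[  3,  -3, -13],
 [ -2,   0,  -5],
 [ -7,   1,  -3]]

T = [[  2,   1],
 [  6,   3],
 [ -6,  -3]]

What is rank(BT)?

1

First compute BT:
[[ 66,  33],
 [ 26,  13],
 [ 10,   5]]
Now row reduce the product.
R2 ← R2 − (13/33)·R1: [0, 0]
R3 ← R3 − (5/33)·R1: [0, 0]
1 nonzero row, so rank(BT) = 1.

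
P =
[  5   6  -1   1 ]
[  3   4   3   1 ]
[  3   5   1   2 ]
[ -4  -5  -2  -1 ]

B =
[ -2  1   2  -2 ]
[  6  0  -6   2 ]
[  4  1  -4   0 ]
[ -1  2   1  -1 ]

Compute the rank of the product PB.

2

First compute PB:
[[ 21,   6, -21,   1],
 [ 29,   8, -29,   1],
 [ 26,   8, -26,   2],
 [-29,  -8,  29,  -1]]
Now row reduce the product.
R2 ← R2 − (29/21)·R1: [0, -2/7, 0, -8/21]
R3 ← R3 − (26/21)·R1: [0, 4/7, 0, 16/21]
R4 ← R4 + (29/21)·R1: [0, 2/7, 0, 8/21]
R3 ← R3 + (2)·R2: [0, 0, 0, 0]
R4 ← R4 + R2: [0, 0, 0, 0]
2 nonzero rows, so rank(PB) = 2.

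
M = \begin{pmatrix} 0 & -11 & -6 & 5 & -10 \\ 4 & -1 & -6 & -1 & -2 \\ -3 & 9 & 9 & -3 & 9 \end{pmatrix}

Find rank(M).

2

Row reduce to echelon form.
Swap R1 ↔ R2
R3 ← R3 + (3/4)·R1: [0, 33/4, 9/2, -15/4, 15/2]
R3 ← R3 + (3/4)·R2: [0, 0, 0, 0, 0]
Echelon form has 2 nonzero rows, so rank(M) = 2.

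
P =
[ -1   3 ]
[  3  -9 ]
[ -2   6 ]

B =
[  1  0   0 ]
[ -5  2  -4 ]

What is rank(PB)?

First compute PB:
[[-16,   6, -12],
 [ 48, -18,  36],
 [-32,  12, -24]]
Now row reduce the product.
R2 ← R2 + (3)·R1: [0, 0, 0]
R3 ← R3 − (2)·R1: [0, 0, 0]
1 nonzero row, so rank(PB) = 1.

1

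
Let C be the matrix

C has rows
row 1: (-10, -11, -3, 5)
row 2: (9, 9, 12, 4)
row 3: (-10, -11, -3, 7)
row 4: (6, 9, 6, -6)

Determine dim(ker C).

0

Row reduce to echelon form.
R2 ← R2 + (9/10)·R1: [0, -9/10, 93/10, 17/2]
R3 ← R3 − R1: [0, 0, 0, 2]
R4 ← R4 + (3/5)·R1: [0, 12/5, 21/5, -3]
R4 ← R4 + (8/3)·R2: [0, 0, 29, 59/3]
Swap R3 ↔ R4
4 nonzero rows, so rank(C) = 4.
C has 4 columns; by rank–nullity, nullity = 4 − 4 = 0.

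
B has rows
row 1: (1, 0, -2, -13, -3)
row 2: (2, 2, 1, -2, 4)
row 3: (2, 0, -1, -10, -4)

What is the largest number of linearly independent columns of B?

Row reduce to echelon form.
R2 ← R2 − (2)·R1: [0, 2, 5, 24, 10]
R3 ← R3 − (2)·R1: [0, 0, 3, 16, 2]
Echelon form has 3 nonzero rows, so rank(B) = 3.
The rank gives the maximum number of linearly independent columns: 3.

3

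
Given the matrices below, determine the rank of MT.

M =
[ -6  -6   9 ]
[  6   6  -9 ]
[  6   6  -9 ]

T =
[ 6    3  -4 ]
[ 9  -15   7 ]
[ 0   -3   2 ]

1

First compute MT:
[[-90,  45,   0],
 [ 90, -45,   0],
 [ 90, -45,   0]]
Now row reduce the product.
R2 ← R2 + R1: [0, 0, 0]
R3 ← R3 + R1: [0, 0, 0]
1 nonzero row, so rank(MT) = 1.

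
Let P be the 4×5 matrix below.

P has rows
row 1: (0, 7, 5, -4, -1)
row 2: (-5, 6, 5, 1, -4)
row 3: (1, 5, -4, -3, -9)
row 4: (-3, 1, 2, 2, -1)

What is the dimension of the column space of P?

3

Row reduce to echelon form.
Swap R1 ↔ R2
R3 ← R3 + (1/5)·R1: [0, 31/5, -3, -14/5, -49/5]
R4 ← R4 − (3/5)·R1: [0, -13/5, -1, 7/5, 7/5]
R3 ← R3 − (31/35)·R2: [0, 0, -52/7, 26/35, -312/35]
R4 ← R4 + (13/35)·R2: [0, 0, 6/7, -3/35, 36/35]
R4 ← R4 + (3/26)·R3: [0, 0, 0, 0, 0]
Echelon form has 3 nonzero rows, so rank(P) = 3.
The column space has dimension equal to the rank: 3.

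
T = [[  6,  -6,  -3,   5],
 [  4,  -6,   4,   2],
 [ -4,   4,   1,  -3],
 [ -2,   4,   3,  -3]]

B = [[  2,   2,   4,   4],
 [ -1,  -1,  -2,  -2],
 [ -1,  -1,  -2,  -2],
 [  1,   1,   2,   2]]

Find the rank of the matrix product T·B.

First compute TB:
[[ 26,  26,  52,  52],
 [ 12,  12,  24,  24],
 [-16, -16, -32, -32],
 [-14, -14, -28, -28]]
Now row reduce the product.
R2 ← R2 − (6/13)·R1: [0, 0, 0, 0]
R3 ← R3 + (8/13)·R1: [0, 0, 0, 0]
R4 ← R4 + (7/13)·R1: [0, 0, 0, 0]
1 nonzero row, so rank(TB) = 1.

1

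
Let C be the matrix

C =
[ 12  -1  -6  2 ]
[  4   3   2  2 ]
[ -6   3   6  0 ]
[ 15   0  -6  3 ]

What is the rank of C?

2

Row reduce to echelon form.
R2 ← R2 − (1/3)·R1: [0, 10/3, 4, 4/3]
R3 ← R3 + (1/2)·R1: [0, 5/2, 3, 1]
R4 ← R4 − (5/4)·R1: [0, 5/4, 3/2, 1/2]
R3 ← R3 − (3/4)·R2: [0, 0, 0, 0]
R4 ← R4 − (3/8)·R2: [0, 0, 0, 0]
Echelon form has 2 nonzero rows, so rank(C) = 2.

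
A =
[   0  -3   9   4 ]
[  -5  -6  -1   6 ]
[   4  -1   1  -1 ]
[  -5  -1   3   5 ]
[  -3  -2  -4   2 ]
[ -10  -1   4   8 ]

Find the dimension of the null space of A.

0

Row reduce to echelon form.
Swap R1 ↔ R2
R3 ← R3 + (4/5)·R1: [0, -29/5, 1/5, 19/5]
R4 ← R4 − R1: [0, 5, 4, -1]
R5 ← R5 − (3/5)·R1: [0, 8/5, -17/5, -8/5]
R6 ← R6 − (2)·R1: [0, 11, 6, -4]
R3 ← R3 − (29/15)·R2: [0, 0, -86/5, -59/15]
R4 ← R4 + (5/3)·R2: [0, 0, 19, 17/3]
R5 ← R5 + (8/15)·R2: [0, 0, 7/5, 8/15]
R6 ← R6 + (11/3)·R2: [0, 0, 39, 32/3]
R4 ← R4 + (95/86)·R3: [0, 0, 0, 341/258]
R5 ← R5 + (7/86)·R3: [0, 0, 0, 55/258]
R6 ← R6 + (195/86)·R3: [0, 0, 0, 451/258]
R5 ← R5 − (5/31)·R4: [0, 0, 0, 0]
R6 ← R6 − (41/31)·R4: [0, 0, 0, 0]
4 nonzero rows, so rank(A) = 4.
A has 4 columns; by rank–nullity, nullity = 4 − 4 = 0.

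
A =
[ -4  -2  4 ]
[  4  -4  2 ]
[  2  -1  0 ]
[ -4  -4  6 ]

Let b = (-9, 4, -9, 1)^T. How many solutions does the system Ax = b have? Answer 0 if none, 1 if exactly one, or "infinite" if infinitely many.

Row reduce the augmented matrix [A | b].
R2 ← R2 + R1: [0, -6, 6, -5]
R3 ← R3 + (1/2)·R1: [0, -2, 2, -27/2]
R4 ← R4 − R1: [0, -2, 2, 10]
R3 ← R3 − (1/3)·R2: [0, 0, 0, -71/6]
R4 ← R4 − (1/3)·R2: [0, 0, 0, 35/3]
R4 ← R4 + (70/71)·R3: [0, 0, 0, 0]
The echelon form has 3 nonzero rows; the last pivot sits in the augmented column, so rank(A) = 2 but rank([A|b]) = 3.
Since the ranks differ, the system is inconsistent.
It has no solutions.

0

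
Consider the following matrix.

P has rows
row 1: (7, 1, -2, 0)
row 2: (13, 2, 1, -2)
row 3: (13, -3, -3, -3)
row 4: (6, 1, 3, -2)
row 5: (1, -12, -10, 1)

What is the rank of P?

4

Row reduce to echelon form.
R2 ← R2 − (13/7)·R1: [0, 1/7, 33/7, -2]
R3 ← R3 − (13/7)·R1: [0, -34/7, 5/7, -3]
R4 ← R4 − (6/7)·R1: [0, 1/7, 33/7, -2]
R5 ← R5 − (1/7)·R1: [0, -85/7, -68/7, 1]
R3 ← R3 + (34)·R2: [0, 0, 161, -71]
R4 ← R4 − R2: [0, 0, 0, 0]
R5 ← R5 + (85)·R2: [0, 0, 391, -169]
R5 ← R5 − (17/7)·R3: [0, 0, 0, 24/7]
Swap R4 ↔ R5
Echelon form has 4 nonzero rows, so rank(P) = 4.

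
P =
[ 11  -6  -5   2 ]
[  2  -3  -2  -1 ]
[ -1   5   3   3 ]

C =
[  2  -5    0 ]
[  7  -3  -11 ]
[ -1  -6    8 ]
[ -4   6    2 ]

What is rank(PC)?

First compute PC:
[[-23,   5,  30],
 [-11,   5,  15],
 [ 18, -10, -25]]
Now row reduce the product.
R2 ← R2 − (11/23)·R1: [0, 60/23, 15/23]
R3 ← R3 + (18/23)·R1: [0, -140/23, -35/23]
R3 ← R3 + (7/3)·R2: [0, 0, 0]
2 nonzero rows, so rank(PC) = 2.

2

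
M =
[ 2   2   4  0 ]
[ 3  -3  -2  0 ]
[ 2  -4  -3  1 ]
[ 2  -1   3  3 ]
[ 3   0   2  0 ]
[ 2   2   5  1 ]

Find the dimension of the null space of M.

1

Row reduce to echelon form.
R2 ← R2 − (3/2)·R1: [0, -6, -8, 0]
R3 ← R3 − R1: [0, -6, -7, 1]
R4 ← R4 − R1: [0, -3, -1, 3]
R5 ← R5 − (3/2)·R1: [0, -3, -4, 0]
R6 ← R6 − R1: [0, 0, 1, 1]
R3 ← R3 − R2: [0, 0, 1, 1]
R4 ← R4 − (1/2)·R2: [0, 0, 3, 3]
R5 ← R5 − (1/2)·R2: [0, 0, 0, 0]
R4 ← R4 − (3)·R3: [0, 0, 0, 0]
R6 ← R6 − R3: [0, 0, 0, 0]
3 nonzero rows, so rank(M) = 3.
M has 4 columns; by rank–nullity, nullity = 4 − 3 = 1.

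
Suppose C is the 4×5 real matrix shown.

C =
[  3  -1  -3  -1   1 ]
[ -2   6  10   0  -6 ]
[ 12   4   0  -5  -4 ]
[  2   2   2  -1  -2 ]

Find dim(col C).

Row reduce to echelon form.
R2 ← R2 + (2/3)·R1: [0, 16/3, 8, -2/3, -16/3]
R3 ← R3 − (4)·R1: [0, 8, 12, -1, -8]
R4 ← R4 − (2/3)·R1: [0, 8/3, 4, -1/3, -8/3]
R3 ← R3 − (3/2)·R2: [0, 0, 0, 0, 0]
R4 ← R4 − (1/2)·R2: [0, 0, 0, 0, 0]
Echelon form has 2 nonzero rows, so rank(C) = 2.
The column space has dimension equal to the rank: 2.

2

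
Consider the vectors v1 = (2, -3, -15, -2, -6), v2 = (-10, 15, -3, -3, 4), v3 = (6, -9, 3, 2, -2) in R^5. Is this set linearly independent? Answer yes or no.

no

Form the matrix with these vectors as rows and row reduce.
R2 ← R2 + (5)·R1: [0, 0, -78, -13, -26]
R3 ← R3 − (3)·R1: [0, 0, 48, 8, 16]
R3 ← R3 + (8/13)·R2: [0, 0, 0, 0, 0]
2 nonzero rows, so the 3 vectors span a space of dimension 2.
Since 2 < 3, the vectors are linearly dependent.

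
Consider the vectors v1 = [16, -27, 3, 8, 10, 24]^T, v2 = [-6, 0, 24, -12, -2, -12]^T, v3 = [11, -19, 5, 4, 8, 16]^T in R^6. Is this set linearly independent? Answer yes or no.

Form the matrix with these vectors as rows and row reduce.
R2 ← R2 + (3/8)·R1: [0, -81/8, 201/8, -9, 7/4, -3]
R3 ← R3 − (11/16)·R1: [0, -7/16, 47/16, -3/2, 9/8, -1/2]
R3 ← R3 − (7/162)·R2: [0, 0, 50/27, -10/9, 85/81, -10/27]
3 nonzero rows, so the 3 vectors span a space of dimension 3.
Since 3 = 3, the vectors are linearly independent.

yes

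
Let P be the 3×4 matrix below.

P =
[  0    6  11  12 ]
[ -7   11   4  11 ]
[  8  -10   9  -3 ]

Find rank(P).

Row reduce to echelon form.
Swap R1 ↔ R2
R3 ← R3 + (8/7)·R1: [0, 18/7, 95/7, 67/7]
R3 ← R3 − (3/7)·R2: [0, 0, 62/7, 31/7]
Echelon form has 3 nonzero rows, so rank(P) = 3.

3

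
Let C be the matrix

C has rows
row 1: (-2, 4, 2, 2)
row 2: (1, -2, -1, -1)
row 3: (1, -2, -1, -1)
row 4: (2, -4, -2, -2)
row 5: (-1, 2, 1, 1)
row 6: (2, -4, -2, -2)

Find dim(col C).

1

Row reduce to echelon form.
R2 ← R2 + (1/2)·R1: [0, 0, 0, 0]
R3 ← R3 + (1/2)·R1: [0, 0, 0, 0]
R4 ← R4 + R1: [0, 0, 0, 0]
R5 ← R5 − (1/2)·R1: [0, 0, 0, 0]
R6 ← R6 + R1: [0, 0, 0, 0]
Echelon form has 1 nonzero row, so rank(C) = 1.
The column space has dimension equal to the rank: 1.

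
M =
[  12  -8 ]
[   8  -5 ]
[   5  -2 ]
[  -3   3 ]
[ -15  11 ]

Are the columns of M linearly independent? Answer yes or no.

Row reduce M to echelon form.
R2 ← R2 − (2/3)·R1: [0, 1/3]
R3 ← R3 − (5/12)·R1: [0, 4/3]
R4 ← R4 + (1/4)·R1: [0, 1]
R5 ← R5 + (5/4)·R1: [0, 1]
R3 ← R3 − (4)·R2: [0, 0]
R4 ← R4 − (3)·R2: [0, 0]
R5 ← R5 − (3)·R2: [0, 0]
2 pivots among 2 columns.
Every column is a pivot column, so the columns are linearly independent.

yes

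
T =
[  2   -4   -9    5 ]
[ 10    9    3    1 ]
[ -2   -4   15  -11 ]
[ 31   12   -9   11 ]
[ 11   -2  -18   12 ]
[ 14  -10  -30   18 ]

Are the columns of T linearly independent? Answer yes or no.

no

Row reduce T to echelon form.
R2 ← R2 − (5)·R1: [0, 29, 48, -24]
R3 ← R3 + R1: [0, -8, 6, -6]
R4 ← R4 − (31/2)·R1: [0, 74, 261/2, -133/2]
R5 ← R5 − (11/2)·R1: [0, 20, 63/2, -31/2]
R6 ← R6 − (7)·R1: [0, 18, 33, -17]
R3 ← R3 + (8/29)·R2: [0, 0, 558/29, -366/29]
R4 ← R4 − (74/29)·R2: [0, 0, 465/58, -305/58]
R5 ← R5 − (20/29)·R2: [0, 0, -93/58, 61/58]
R6 ← R6 − (18/29)·R2: [0, 0, 93/29, -61/29]
R4 ← R4 − (5/12)·R3: [0, 0, 0, 0]
R5 ← R5 + (1/12)·R3: [0, 0, 0, 0]
R6 ← R6 − (1/6)·R3: [0, 0, 0, 0]
3 pivots among 4 columns.
Only 3 < 4 pivot columns, so the columns are linearly dependent.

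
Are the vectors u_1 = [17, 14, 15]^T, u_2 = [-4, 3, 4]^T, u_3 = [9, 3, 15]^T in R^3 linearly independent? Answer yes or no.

Form the matrix with these vectors as rows and row reduce.
R2 ← R2 + (4/17)·R1: [0, 107/17, 128/17]
R3 ← R3 − (9/17)·R1: [0, -75/17, 120/17]
R3 ← R3 + (75/107)·R2: [0, 0, 1320/107]
3 nonzero rows, so the 3 vectors span a space of dimension 3.
Since 3 = 3, the vectors are linearly independent.

yes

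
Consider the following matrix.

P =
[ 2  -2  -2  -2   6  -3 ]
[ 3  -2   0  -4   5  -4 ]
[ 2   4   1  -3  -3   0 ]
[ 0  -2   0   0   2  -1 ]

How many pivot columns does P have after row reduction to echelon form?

3

Row reduce to echelon form.
R2 ← R2 − (3/2)·R1: [0, 1, 3, -1, -4, 1/2]
R3 ← R3 − R1: [0, 6, 3, -1, -9, 3]
R3 ← R3 − (6)·R2: [0, 0, -15, 5, 15, 0]
R4 ← R4 + (2)·R2: [0, 0, 6, -2, -6, 0]
R4 ← R4 + (2/5)·R3: [0, 0, 0, 0, 0, 0]
Echelon form has 3 nonzero rows, so rank(P) = 3.
Each nonzero row contributes one pivot column: 3 pivot columns.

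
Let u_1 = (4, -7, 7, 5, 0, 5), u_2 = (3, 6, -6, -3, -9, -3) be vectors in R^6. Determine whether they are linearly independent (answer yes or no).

yes

Form the matrix with these vectors as rows and row reduce.
R2 ← R2 − (3/4)·R1: [0, 45/4, -45/4, -27/4, -9, -27/4]
2 nonzero rows, so the 2 vectors span a space of dimension 2.
Since 2 = 2, the vectors are linearly independent.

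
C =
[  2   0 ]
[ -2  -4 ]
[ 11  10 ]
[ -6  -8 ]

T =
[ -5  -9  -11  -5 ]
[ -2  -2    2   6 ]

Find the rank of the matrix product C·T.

First compute CT:
[[-10, -18, -22, -10],
 [ 18,  26,  14, -14],
 [-75, -119, -101,   5],
 [ 46,  70,  50, -18]]
Now row reduce the product.
R2 ← R2 + (9/5)·R1: [0, -32/5, -128/5, -32]
R3 ← R3 − (15/2)·R1: [0, 16, 64, 80]
R4 ← R4 + (23/5)·R1: [0, -64/5, -256/5, -64]
R3 ← R3 + (5/2)·R2: [0, 0, 0, 0]
R4 ← R4 − (2)·R2: [0, 0, 0, 0]
2 nonzero rows, so rank(CT) = 2.

2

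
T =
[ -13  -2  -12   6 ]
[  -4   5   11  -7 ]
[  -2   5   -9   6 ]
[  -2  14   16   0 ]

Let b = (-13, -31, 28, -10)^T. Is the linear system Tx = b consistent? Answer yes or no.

Row reduce the augmented matrix [T | b].
R2 ← R2 − (4/13)·R1: [0, 73/13, 191/13, -115/13, -27]
R3 ← R3 − (2/13)·R1: [0, 69/13, -93/13, 66/13, 30]
R4 ← R4 − (2/13)·R1: [0, 186/13, 232/13, -12/13, -8]
R3 ← R3 − (69/73)·R2: [0, 0, -1536/73, 981/73, 4053/73]
R4 ← R4 − (186/73)·R2: [0, 0, -1430/73, 1578/73, 4438/73]
R4 ← R4 − (715/768)·R3: [0, 0, 0, 2331/256, 2331/256]
The echelon form has 4 nonzero rows, and every pivot lies in the first 4 columns, so rank(T) = rank([T|b]) = 4.
The system is consistent.

yes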